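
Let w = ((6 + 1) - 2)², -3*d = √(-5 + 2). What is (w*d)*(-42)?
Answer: 350*I*√3 ≈ 606.22*I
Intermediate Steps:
d = -I*√3/3 (d = -√(-5 + 2)/3 = -I*√3/3 ≈ -0.57735*I)
w = 25 (w = (7 - 2)² = 5² = 25)
(w*d)*(-42) = (25*(-I*√3/3))*(-42) = -25*I*√3/3*(-42) = 350*I*√3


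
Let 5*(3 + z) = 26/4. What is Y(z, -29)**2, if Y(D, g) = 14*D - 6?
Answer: 22201/25 ≈ 888.04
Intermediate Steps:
z = -17/10 (z = -3 + (26/4)/5 = -3 + (26*(1/4))/5 = -3 + (1/5)*(13/2) = -3 + 13/10 = -17/10 ≈ -1.7000)
Y(D, g) = -6 + 14*D
Y(z, -29)**2 = (-6 + 14*(-17/10))**2 = (-6 - 119/5)**2 = (-149/5)**2 = 22201/25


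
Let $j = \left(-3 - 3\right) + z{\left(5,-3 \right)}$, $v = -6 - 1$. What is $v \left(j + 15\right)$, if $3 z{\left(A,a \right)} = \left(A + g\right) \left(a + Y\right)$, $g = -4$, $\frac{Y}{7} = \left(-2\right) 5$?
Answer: $\frac{322}{3} \approx 107.33$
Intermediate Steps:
$Y = -70$ ($Y = 7 \left(\left(-2\right) 5\right) = 7 \left(-10\right) = -70$)
$z{\left(A,a \right)} = \frac{\left(-70 + a\right) \left(-4 + A\right)}{3}$ ($z{\left(A,a \right)} = \frac{\left(A - 4\right) \left(a - 70\right)}{3} = \frac{\left(-4 + A\right) \left(-70 + a\right)}{3} = \frac{\left(-70 + a\right) \left(-4 + A\right)}{3}$)
$v = -7$ ($v = -6 - 1 = -7$)
$j = - \frac{91}{3}$ ($j = \left(-3 - 3\right) + \left(\frac{280}{3} - \frac{350}{3} - -4 + \frac{1}{3} \cdot 5 \left(-3\right)\right) = \left(-3 - 3\right) + \left(\frac{280}{3} - \frac{350}{3} + 4 - 5\right) = -6 - \frac{73}{3} = - \frac{91}{3} \approx -30.333$)
$v \left(j + 15\right) = - 7 \left(- \frac{91}{3} + 15\right) = \left(-7\right) \left(- \frac{46}{3}\right) = \frac{322}{3}$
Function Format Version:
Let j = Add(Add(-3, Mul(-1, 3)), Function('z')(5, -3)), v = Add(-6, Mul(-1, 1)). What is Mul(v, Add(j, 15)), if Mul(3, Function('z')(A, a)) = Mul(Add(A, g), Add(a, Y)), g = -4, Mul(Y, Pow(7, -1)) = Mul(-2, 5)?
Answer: Rational(322, 3) ≈ 107.33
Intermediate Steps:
Y = -70 (Y = Mul(7, Mul(-2, 5)) = Mul(7, -10) = -70)
Function('z')(A, a) = Mul(Rational(1, 3), Add(-70, a), Add(-4, A)) (Function('z')(A, a) = Mul(Rational(1, 3), Mul(Add(A, -4), Add(a, -70))) = Mul(Rational(1, 3), Mul(Add(-4, A), Add(-70, a))) = Mul(Rational(1, 3), Mul(Add(-70, a), Add(-4, A))) = Mul(Rational(1, 3), Add(-70, a), Add(-4, A)))
v = -7 (v = Add(-6, -1) = -7)
j = Rational(-91, 3) (j = Add(Add(-3, Mul(-1, 3)), Add(Rational(280, 3), Mul(Rational(-70, 3), 5), Mul(Rational(-4, 3), -3), Mul(Rational(1, 3), 5, -3))) = Add(Add(-3, -3), Add(Rational(280, 3), Rational(-350, 3), 4, -5)) = Add(-6, Rational(-73, 3)) = Rational(-91, 3) ≈ -30.333)
Mul(v, Add(j, 15)) = Mul(-7, Add(Rational(-91, 3), 15)) = Mul(-7, Rational(-46, 3)) = Rational(322, 3)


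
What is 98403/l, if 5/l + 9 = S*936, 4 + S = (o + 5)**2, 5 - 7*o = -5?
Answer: 168417029709/245 ≈ 6.8742e+8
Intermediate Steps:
o = 10/7 (o = 5/7 - 1/7*(-5) = 5/7 + 5/7 = 10/7 ≈ 1.4286)
S = 1829/49 (S = -4 + (10/7 + 5)**2 = -4 + (45/7)**2 = -4 + 2025/49 = 1829/49 ≈ 37.327)
l = 245/1711503 (l = 5/(-9 + (1829/49)*936) = 5/(-9 + 1711944/49) = 5/(1711503/49) = 5*(49/1711503) = 245/1711503 ≈ 0.00014315)
98403/l = 98403/(245/1711503) = 98403*(1711503/245) = 168417029709/245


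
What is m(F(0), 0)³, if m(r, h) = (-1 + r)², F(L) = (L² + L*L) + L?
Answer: 1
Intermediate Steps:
F(L) = L + 2*L² (F(L) = (L² + L²) + L = 2*L² + L = L + 2*L²)
m(F(0), 0)³ = ((-1 + 0*(1 + 2*0))²)³ = ((-1 + 0*(1 + 0))²)³ = ((-1 + 0*1)²)³ = ((-1 + 0)²)³ = ((-1)²)³ = 1³ = 1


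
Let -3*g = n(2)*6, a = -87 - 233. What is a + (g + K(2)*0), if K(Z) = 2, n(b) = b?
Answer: -324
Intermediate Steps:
a = -320
g = -4 (g = -2*6/3 = -1/3*12 = -4)
a + (g + K(2)*0) = -320 + (-4 + 2*0) = -320 + (-4 + 0) = -320 - 4 = -324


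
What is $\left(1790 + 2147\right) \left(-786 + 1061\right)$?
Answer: $1082675$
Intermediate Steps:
$\left(1790 + 2147\right) \left(-786 + 1061\right) = 3937 \cdot 275 = 1082675$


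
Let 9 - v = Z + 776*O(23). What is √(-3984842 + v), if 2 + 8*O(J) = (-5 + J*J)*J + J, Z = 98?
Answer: 2*I*√1289003 ≈ 2270.7*I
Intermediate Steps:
O(J) = -¼ + J/8 + J*(-5 + J²)/8 (O(J) = -¼ + ((-5 + J*J)*J + J)/8 = -¼ + ((-5 + J²)*J + J)/8 = -¼ + (J*(-5 + J²) + J)/8 = -¼ + (J + J*(-5 + J²))/8 = -¼ + (J/8 + J*(-5 + J²)/8) = -¼ + J/8 + J*(-5 + J²)/8)
v = -1171170 (v = 9 - (98 + 776*(-¼ - ½*23 + (⅛)*23³)) = 9 - (98 + 776*(-¼ - 23/2 + (⅛)*12167)) = 9 - (98 + 776*(-¼ - 23/2 + 12167/8)) = 9 - (98 + 776*(12073/8)) = 9 - (98 + 1171081) = 9 - 1*1171179 = 9 - 1171179 = -1171170)
√(-3984842 + v) = √(-3984842 - 1171170) = √(-5156012) = 2*I*√1289003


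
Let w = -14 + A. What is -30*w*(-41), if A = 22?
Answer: 9840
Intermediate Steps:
w = 8 (w = -14 + 22 = 8)
-30*w*(-41) = -30*8*(-41) = -240*(-41) = 9840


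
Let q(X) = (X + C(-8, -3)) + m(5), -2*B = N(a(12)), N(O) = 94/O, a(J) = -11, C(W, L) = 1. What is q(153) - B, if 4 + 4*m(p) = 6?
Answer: 3305/22 ≈ 150.23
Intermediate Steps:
m(p) = 1/2 (m(p) = -1 + (1/4)*6 = -1 + 3/2 = 1/2)
B = 47/11 (B = -47/(-11) = -47*(-1)/11 = -1/2*(-94/11) = 47/11 ≈ 4.2727)
q(X) = 3/2 + X (q(X) = (X + 1) + 1/2 = (1 + X) + 1/2 = 3/2 + X)
q(153) - B = (3/2 + 153) - 1*47/11 = 309/2 - 47/11 = 3305/22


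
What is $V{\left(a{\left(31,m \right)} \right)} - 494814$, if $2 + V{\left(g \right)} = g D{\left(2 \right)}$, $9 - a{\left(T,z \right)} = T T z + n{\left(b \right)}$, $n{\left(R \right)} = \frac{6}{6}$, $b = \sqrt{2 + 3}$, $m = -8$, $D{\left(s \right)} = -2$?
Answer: $-510208$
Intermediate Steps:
$b = \sqrt{5} \approx 2.2361$
$n{\left(R \right)} = 1$ ($n{\left(R \right)} = 6 \cdot \frac{1}{6} = 1$)
$a{\left(T,z \right)} = 8 - z T^{2}$ ($a{\left(T,z \right)} = 9 - \left(T T z + 1\right) = 9 - \left(T^{2} z + 1\right) = 9 - \left(z T^{2} + 1\right) = 9 - \left(1 + z T^{2}\right) = 8 - z T^{2}$)
$V{\left(g \right)} = -2 - 2 g$ ($V{\left(g \right)} = -2 + g \left(-2\right) = -2 - 2 g$)
$V{\left(a{\left(31,m \right)} \right)} - 494814 = \left(-2 - 2 \left(8 - - 8 \cdot 31^{2}\right)\right) - 494814 = \left(-2 - 2 \left(8 - \left(-8\right) 961\right)\right) - 494814 = \left(-2 - 2 \left(8 + 7688\right)\right) - 494814 = \left(-2 - 15392\right) - 494814 = -15394 - 494814 = -510208$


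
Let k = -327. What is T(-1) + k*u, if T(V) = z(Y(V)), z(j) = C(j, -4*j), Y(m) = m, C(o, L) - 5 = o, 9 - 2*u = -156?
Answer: -53947/2 ≈ -26974.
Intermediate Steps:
u = 165/2 (u = 9/2 - ½*(-156) = 9/2 + 78 = 165/2 ≈ 82.500)
C(o, L) = 5 + o
z(j) = 5 + j
T(V) = 5 + V
T(-1) + k*u = (5 - 1) - 327*165/2 = 4 - 53955/2 = -53947/2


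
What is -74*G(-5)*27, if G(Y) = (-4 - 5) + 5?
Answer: 7992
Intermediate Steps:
G(Y) = -4 (G(Y) = -9 + 5 = -4)
-74*G(-5)*27 = -74*(-4)*27 = 296*27 = 7992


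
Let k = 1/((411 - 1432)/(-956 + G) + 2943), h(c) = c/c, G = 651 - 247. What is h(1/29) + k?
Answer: 1626109/1625557 ≈ 1.0003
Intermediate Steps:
G = 404
h(c) = 1
k = 552/1625557 (k = 1/((411 - 1432)/(-956 + 404) + 2943) = 1/(-1021/(-552) + 2943) = 1/(-1021*(-1/552) + 2943) = 1/(1021/552 + 2943) = 1/(1625557/552) = 552/1625557 ≈ 0.00033958)
h(1/29) + k = 1 + 552/1625557 = 1626109/1625557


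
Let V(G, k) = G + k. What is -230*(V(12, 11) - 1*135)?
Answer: 25760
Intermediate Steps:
-230*(V(12, 11) - 1*135) = -230*((12 + 11) - 1*135) = -230*(23 - 135) = -230*(-112) = 25760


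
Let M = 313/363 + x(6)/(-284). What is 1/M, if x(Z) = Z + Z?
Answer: 25773/21134 ≈ 1.2195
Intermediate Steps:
x(Z) = 2*Z
M = 21134/25773 (M = 313/363 + (2*6)/(-284) = 313*(1/363) + 12*(-1/284) = 313/363 - 3/71 = 21134/25773 ≈ 0.82001)
1/M = 1/(21134/25773) = 25773/21134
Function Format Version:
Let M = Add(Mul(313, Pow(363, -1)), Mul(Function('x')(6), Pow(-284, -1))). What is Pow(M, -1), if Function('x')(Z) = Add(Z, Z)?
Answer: Rational(25773, 21134) ≈ 1.2195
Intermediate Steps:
Function('x')(Z) = Mul(2, Z)
M = Rational(21134, 25773) (M = Add(Mul(313, Pow(363, -1)), Mul(Mul(2, 6), Pow(-284, -1))) = Add(Mul(313, Rational(1, 363)), Mul(12, Rational(-1, 284))) = Add(Rational(313, 363), Rational(-3, 71)) = Rational(21134, 25773) ≈ 0.82001)
Pow(M, -1) = Pow(Rational(21134, 25773), -1) = Rational(25773, 21134)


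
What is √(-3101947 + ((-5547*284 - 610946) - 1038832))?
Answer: I*√6327073 ≈ 2515.4*I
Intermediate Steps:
√(-3101947 + ((-5547*284 - 610946) - 1038832)) = √(-3101947 + ((-1575348 - 610946) - 1038832)) = √(-3101947 + (-2186294 - 1038832)) = √(-3101947 - 3225126) = √(-6327073) = I*√6327073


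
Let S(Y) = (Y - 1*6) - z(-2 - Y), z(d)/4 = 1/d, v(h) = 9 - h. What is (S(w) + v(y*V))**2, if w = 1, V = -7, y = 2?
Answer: 3364/9 ≈ 373.78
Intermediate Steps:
z(d) = 4/d (z(d) = 4*(1/d) = 4/d)
S(Y) = -6 + Y - 4/(-2 - Y) (S(Y) = (Y - 1*6) - 4/(-2 - Y) = (Y - 6) - 4/(-2 - Y) = (-6 + Y) - 4/(-2 - Y) = -6 + Y - 4/(-2 - Y))
(S(w) + v(y*V))**2 = ((4 + (-6 + 1)*(2 + 1))/(2 + 1) + (9 - 2*(-7)))**2 = ((4 - 5*3)/3 + (9 - 1*(-14)))**2 = ((4 - 15)/3 + (9 + 14))**2 = ((1/3)*(-11) + 23)**2 = (-11/3 + 23)**2 = (58/3)**2 = 3364/9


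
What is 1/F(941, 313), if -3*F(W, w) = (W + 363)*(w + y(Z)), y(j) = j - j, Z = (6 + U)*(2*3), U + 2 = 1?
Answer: -3/408152 ≈ -7.3502e-6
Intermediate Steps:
U = -1 (U = -2 + 1 = -1)
Z = 30 (Z = (6 - 1)*(2*3) = 5*6 = 30)
y(j) = 0
F(W, w) = -w*(363 + W)/3 (F(W, w) = -(W + 363)*(w + 0)/3 = -(363 + W)*w/3 = -w*(363 + W)/3)
1/F(941, 313) = 1/((1/3)*313*(-363 - 1*941)) = 1/((1/3)*313*(-363 - 941)) = 1/((1/3)*313*(-1304)) = 1/(-408152/3) = -3/408152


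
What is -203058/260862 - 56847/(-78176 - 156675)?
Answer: -5476525374/10210616927 ≈ -0.53636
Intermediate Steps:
-203058/260862 - 56847/(-78176 - 156675) = -203058*1/260862 - 56847/(-234851) = -33843/43477 - 56847*(-1/234851) = -33843/43477 + 56847/234851 = -5476525374/10210616927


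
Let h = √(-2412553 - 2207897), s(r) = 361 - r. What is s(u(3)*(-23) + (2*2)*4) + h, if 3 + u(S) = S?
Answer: 345 + 5*I*√184818 ≈ 345.0 + 2149.5*I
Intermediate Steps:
u(S) = -3 + S
h = 5*I*√184818 (h = √(-4620450) = 5*I*√184818 ≈ 2149.5*I)
s(u(3)*(-23) + (2*2)*4) + h = (361 - ((-3 + 3)*(-23) + (2*2)*4)) + 5*I*√184818 = (361 - (0*(-23) + 4*4)) + 5*I*√184818 = (361 - (0 + 16)) + 5*I*√184818 = (361 - 1*16) + 5*I*√184818 = (361 - 16) + 5*I*√184818 = 345 + 5*I*√184818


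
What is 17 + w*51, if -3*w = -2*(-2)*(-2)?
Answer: 153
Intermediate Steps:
w = 8/3 (w = -(-2*(-2))*(-2)/3 = -4*(-2)/3 = -1/3*(-8) = 8/3 ≈ 2.6667)
17 + w*51 = 17 + (8/3)*51 = 17 + 136 = 153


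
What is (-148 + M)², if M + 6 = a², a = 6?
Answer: 13924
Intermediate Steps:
M = 30 (M = -6 + 6² = -6 + 36 = 30)
(-148 + M)² = (-148 + 30)² = (-118)² = 13924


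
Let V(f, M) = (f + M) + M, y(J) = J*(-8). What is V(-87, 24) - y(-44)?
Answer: -391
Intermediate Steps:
y(J) = -8*J
V(f, M) = f + 2*M (V(f, M) = (M + f) + M = f + 2*M)
V(-87, 24) - y(-44) = (-87 + 2*24) - (-8)*(-44) = (-87 + 48) - 1*352 = -39 - 352 = -391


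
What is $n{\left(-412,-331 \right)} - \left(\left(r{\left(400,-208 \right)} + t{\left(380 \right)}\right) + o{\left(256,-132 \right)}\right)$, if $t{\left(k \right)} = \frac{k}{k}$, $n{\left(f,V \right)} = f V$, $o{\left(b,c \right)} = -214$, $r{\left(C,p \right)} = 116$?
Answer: $136469$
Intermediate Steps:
$n{\left(f,V \right)} = V f$
$t{\left(k \right)} = 1$
$n{\left(-412,-331 \right)} - \left(\left(r{\left(400,-208 \right)} + t{\left(380 \right)}\right) + o{\left(256,-132 \right)}\right) = \left(-331\right) \left(-412\right) - \left(\left(116 + 1\right) - 214\right) = 136372 - \left(117 - 214\right) = 136372 - -97 = 136372 + 97 = 136469$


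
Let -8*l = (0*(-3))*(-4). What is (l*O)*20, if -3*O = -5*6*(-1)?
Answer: 0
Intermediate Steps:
O = -10 (O = -(-5*6)*(-1)/3 = -(-10)*(-1) = -⅓*30 = -10)
l = 0 (l = -0*(-3)*(-4)/8 = -0*(-4) = -⅛*0 = 0)
(l*O)*20 = (0*(-10))*20 = 0*20 = 0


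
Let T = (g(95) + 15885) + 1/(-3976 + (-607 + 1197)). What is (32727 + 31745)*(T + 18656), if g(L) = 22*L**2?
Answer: 25442138085500/1693 ≈ 1.5028e+10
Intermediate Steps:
T = 726076909/3386 (T = (22*95**2 + 15885) + 1/(-3976 + (-607 + 1197)) = (22*9025 + 15885) + 1/(-3976 + 590) = (198550 + 15885) + 1/(-3386) = 214435 - 1/3386 = 726076909/3386 ≈ 2.1444e+5)
(32727 + 31745)*(T + 18656) = (32727 + 31745)*(726076909/3386 + 18656) = 64472*(789246125/3386) = 25442138085500/1693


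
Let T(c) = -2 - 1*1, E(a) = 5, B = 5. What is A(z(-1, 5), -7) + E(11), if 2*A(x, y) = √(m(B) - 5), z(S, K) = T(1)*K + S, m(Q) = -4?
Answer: 5 + 3*I/2 ≈ 5.0 + 1.5*I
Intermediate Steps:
T(c) = -3 (T(c) = -2 - 1 = -3)
z(S, K) = S - 3*K (z(S, K) = -3*K + S = S - 3*K)
A(x, y) = 3*I/2 (A(x, y) = √(-4 - 5)/2 = √(-9)/2 = (3*I)/2 = 3*I/2)
A(z(-1, 5), -7) + E(11) = 3*I/2 + 5 = 5 + 3*I/2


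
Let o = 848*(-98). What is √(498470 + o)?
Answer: √415366 ≈ 644.49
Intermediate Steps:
o = -83104
√(498470 + o) = √(498470 - 83104) = √415366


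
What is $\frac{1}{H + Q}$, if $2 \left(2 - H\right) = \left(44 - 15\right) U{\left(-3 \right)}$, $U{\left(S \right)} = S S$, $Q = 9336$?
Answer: $\frac{2}{18415} \approx 0.00010861$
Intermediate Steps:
$U{\left(S \right)} = S^{2}$
$H = - \frac{257}{2}$ ($H = 2 - \frac{\left(44 - 15\right) \left(-3\right)^{2}}{2} = 2 - \frac{29 \cdot 9}{2} = 2 - \frac{261}{2} = - \frac{257}{2} \approx -128.5$)
$\frac{1}{H + Q} = \frac{1}{- \frac{257}{2} + 9336} = \frac{1}{\frac{18415}{2}} = \frac{2}{18415}$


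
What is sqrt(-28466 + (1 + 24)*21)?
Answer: I*sqrt(27941) ≈ 167.16*I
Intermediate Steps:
sqrt(-28466 + (1 + 24)*21) = sqrt(-28466 + 25*21) = sqrt(-28466 + 525) = sqrt(-27941) = I*sqrt(27941)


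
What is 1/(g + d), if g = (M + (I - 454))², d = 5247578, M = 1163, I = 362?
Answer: 1/6394619 ≈ 1.5638e-7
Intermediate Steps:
g = 1147041 (g = (1163 + (362 - 454))² = (1163 - 92)² = 1071² = 1147041)
1/(g + d) = 1/(1147041 + 5247578) = 1/6394619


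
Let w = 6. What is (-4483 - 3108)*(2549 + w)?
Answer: -19395005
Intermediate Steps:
(-4483 - 3108)*(2549 + w) = (-4483 - 3108)*(2549 + 6) = -7591*2555 = -19395005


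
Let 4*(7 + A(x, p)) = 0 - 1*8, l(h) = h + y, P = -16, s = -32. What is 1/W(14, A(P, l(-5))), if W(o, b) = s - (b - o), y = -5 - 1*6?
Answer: -⅑ ≈ -0.11111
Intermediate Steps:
y = -11 (y = -5 - 6 = -11)
l(h) = -11 + h (l(h) = h - 11 = -11 + h)
A(x, p) = -9 (A(x, p) = -7 + (0 - 1*8)/4 = -7 + (0 - 8)/4 = -7 + (¼)*(-8) = -7 - 2 = -9)
W(o, b) = -32 + o - b (W(o, b) = -32 - (b - o) = -32 + (o - b) = -32 + o - b)
1/W(14, A(P, l(-5))) = 1/(-32 + 14 - 1*(-9)) = 1/(-32 + 14 + 9) = 1/(-9) = -⅑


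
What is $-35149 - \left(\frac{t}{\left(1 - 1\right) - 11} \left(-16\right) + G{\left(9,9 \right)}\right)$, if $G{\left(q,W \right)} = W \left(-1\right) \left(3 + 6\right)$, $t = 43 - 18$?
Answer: $- \frac{386148}{11} \approx -35104.0$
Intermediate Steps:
$t = 25$
$G{\left(q,W \right)} = - 9 W$ ($G{\left(q,W \right)} = - W 9 = - 9 W$)
$-35149 - \left(\frac{t}{\left(1 - 1\right) - 11} \left(-16\right) + G{\left(9,9 \right)}\right) = -35149 - \left(\frac{25}{\left(1 - 1\right) - 11} \left(-16\right) - 81\right) = -35149 - \left(\frac{25}{0 - 11} \left(-16\right) - 81\right) = -35149 - \left(\frac{25}{-11} \left(-16\right) - 81\right) = -35149 - \left(25 \left(- \frac{1}{11}\right) \left(-16\right) - 81\right) = -35149 - \left(\left(- \frac{25}{11}\right) \left(-16\right) - 81\right) = -35149 - \left(\frac{400}{11} - 81\right) = -35149 - - \frac{491}{11} = -35149 + \frac{491}{11} = - \frac{386148}{11}$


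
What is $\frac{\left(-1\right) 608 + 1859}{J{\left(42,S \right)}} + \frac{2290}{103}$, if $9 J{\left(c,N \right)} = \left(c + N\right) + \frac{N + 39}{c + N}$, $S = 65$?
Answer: $\frac{50180603}{396653} \approx 126.51$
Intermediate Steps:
$J{\left(c,N \right)} = \frac{N}{9} + \frac{c}{9} + \frac{39 + N}{9 \left(N + c\right)}$ ($J{\left(c,N \right)} = \frac{\left(c + N\right) + \frac{N + 39}{c + N}}{9} = \frac{\left(N + c\right) + \frac{39 + N}{N + c}}{9} = \frac{N + c + \frac{39 + N}{N + c}}{9} = \frac{N}{9} + \frac{c}{9} + \frac{39 + N}{9 \left(N + c\right)}$)
$\frac{\left(-1\right) 608 + 1859}{J{\left(42,S \right)}} + \frac{2290}{103} = \frac{\left(-1\right) 608 + 1859}{\frac{1}{9} \frac{1}{65 + 42} \left(39 + 65 + 65^{2} + 42^{2} + 2 \cdot 65 \cdot 42\right)} + \frac{2290}{103} = \frac{-608 + 1859}{\frac{1}{9} \cdot \frac{1}{107} \left(39 + 65 + 4225 + 1764 + 5460\right)} + 2290 \cdot \frac{1}{103} = \frac{1251}{\frac{1}{9} \cdot \frac{1}{107} \cdot 11553} + \frac{2290}{103} = \frac{1251}{\frac{3851}{321}} + \frac{2290}{103} = 1251 \cdot \frac{321}{3851} + \frac{2290}{103} = \frac{401571}{3851} + \frac{2290}{103} = \frac{50180603}{396653}$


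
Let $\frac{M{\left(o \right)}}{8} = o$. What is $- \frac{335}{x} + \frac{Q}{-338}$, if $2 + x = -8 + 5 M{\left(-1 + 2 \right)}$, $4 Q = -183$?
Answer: $- \frac{44743}{4056} \approx -11.031$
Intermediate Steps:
$M{\left(o \right)} = 8 o$
$Q = - \frac{183}{4}$ ($Q = \frac{1}{4} \left(-183\right) = - \frac{183}{4} \approx -45.75$)
$x = 30$ ($x = -2 - \left(8 - 5 \cdot 8 \left(-1 + 2\right)\right) = -2 - \left(8 - 5 \cdot 8 \cdot 1\right) = -2 + \left(-8 + 5 \cdot 8\right) = -2 + \left(-8 + 40\right) = -2 + 32 = 30$)
$- \frac{335}{x} + \frac{Q}{-338} = - \frac{335}{30} - \frac{183}{4 \left(-338\right)} = \left(-335\right) \frac{1}{30} - - \frac{183}{1352} = - \frac{67}{6} + \frac{183}{1352} = - \frac{44743}{4056}$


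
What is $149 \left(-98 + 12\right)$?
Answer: $-12814$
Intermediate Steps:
$149 \left(-98 + 12\right) = 149 \left(-86\right) = -12814$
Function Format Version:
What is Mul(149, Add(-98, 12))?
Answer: -12814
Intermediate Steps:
Mul(149, Add(-98, 12)) = Mul(149, -86) = -12814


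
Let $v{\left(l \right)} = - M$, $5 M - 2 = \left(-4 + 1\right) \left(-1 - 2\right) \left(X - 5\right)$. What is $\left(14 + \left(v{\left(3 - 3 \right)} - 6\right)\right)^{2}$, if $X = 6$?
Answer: $\frac{841}{25} \approx 33.64$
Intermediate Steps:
$M = \frac{11}{5}$ ($M = \frac{2}{5} + \frac{\left(-4 + 1\right) \left(-1 - 2\right) \left(6 - 5\right)}{5} = \frac{2}{5} + \frac{\left(-3\right) \left(\left(-3\right) 1\right)}{5} = \frac{2}{5} + \frac{\left(-3\right) \left(-3\right)}{5} = \frac{2}{5} + \frac{1}{5} \cdot 9 = \frac{2}{5} + \frac{9}{5} = \frac{11}{5} \approx 2.2$)
$v{\left(l \right)} = - \frac{11}{5}$ ($v{\left(l \right)} = \left(-1\right) \frac{11}{5} = - \frac{11}{5}$)
$\left(14 + \left(v{\left(3 - 3 \right)} - 6\right)\right)^{2} = \left(14 - \frac{41}{5}\right)^{2} = \left(\frac{29}{5}\right)^{2} = \frac{841}{25}$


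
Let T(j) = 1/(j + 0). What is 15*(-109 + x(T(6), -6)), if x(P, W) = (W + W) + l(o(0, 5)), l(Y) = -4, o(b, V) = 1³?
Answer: -1875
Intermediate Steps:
o(b, V) = 1
T(j) = 1/j
x(P, W) = -4 + 2*W (x(P, W) = (W + W) - 4 = 2*W - 4 = -4 + 2*W)
15*(-109 + x(T(6), -6)) = 15*(-109 + (-4 + 2*(-6))) = 15*(-109 + (-4 - 12)) = 15*(-109 - 16) = 15*(-125) = -1875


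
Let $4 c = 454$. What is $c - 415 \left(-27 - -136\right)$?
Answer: $- \frac{90243}{2} \approx -45122.0$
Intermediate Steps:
$c = \frac{227}{2}$ ($c = \frac{1}{4} \cdot 454 = \frac{227}{2} \approx 113.5$)
$c - 415 \left(-27 - -136\right) = \frac{227}{2} - 415 \left(-27 - -136\right) = \frac{227}{2} - 415 \left(-27 + 136\right) = \frac{227}{2} - 45235 = - \frac{90243}{2}$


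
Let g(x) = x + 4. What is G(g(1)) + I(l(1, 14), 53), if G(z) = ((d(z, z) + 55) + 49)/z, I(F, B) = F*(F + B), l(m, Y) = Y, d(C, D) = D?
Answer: 4799/5 ≈ 959.80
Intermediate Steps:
I(F, B) = F*(B + F)
g(x) = 4 + x
G(z) = (104 + z)/z (G(z) = ((z + 55) + 49)/z = ((55 + z) + 49)/z = (104 + z)/z)
G(g(1)) + I(l(1, 14), 53) = (104 + (4 + 1))/(4 + 1) + 14*(53 + 14) = (104 + 5)/5 + 14*67 = (⅕)*109 + 938 = 109/5 + 938 = 4799/5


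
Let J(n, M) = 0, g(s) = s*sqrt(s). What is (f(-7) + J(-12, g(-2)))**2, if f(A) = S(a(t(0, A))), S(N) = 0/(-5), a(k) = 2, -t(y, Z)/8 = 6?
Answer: 0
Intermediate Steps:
g(s) = s**(3/2)
t(y, Z) = -48 (t(y, Z) = -8*6 = -48)
S(N) = 0 (S(N) = 0*(-1/5) = 0)
f(A) = 0
(f(-7) + J(-12, g(-2)))**2 = (0 + 0)**2 = 0**2 = 0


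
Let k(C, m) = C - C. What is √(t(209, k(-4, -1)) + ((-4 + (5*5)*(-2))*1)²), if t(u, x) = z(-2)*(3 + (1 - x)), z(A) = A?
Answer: 2*√727 ≈ 53.926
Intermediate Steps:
k(C, m) = 0
t(u, x) = -8 + 2*x (t(u, x) = -2*(3 + (1 - x)) = -2*(4 - x) = -8 + 2*x)
√(t(209, k(-4, -1)) + ((-4 + (5*5)*(-2))*1)²) = √((-8 + 2*0) + ((-4 + (5*5)*(-2))*1)²) = √((-8 + 0) + ((-4 + 25*(-2))*1)²) = √(-8 + ((-4 - 50)*1)²) = √(-8 + (-54*1)²) = √(-8 + (-54)²) = √(-8 + 2916) = √2908 = 2*√727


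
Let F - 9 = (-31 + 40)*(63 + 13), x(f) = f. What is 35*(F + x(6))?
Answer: 24465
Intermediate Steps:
F = 693 (F = 9 + (-31 + 40)*(63 + 13) = 9 + 9*76 = 9 + 684 = 693)
35*(F + x(6)) = 35*(693 + 6) = 35*699 = 24465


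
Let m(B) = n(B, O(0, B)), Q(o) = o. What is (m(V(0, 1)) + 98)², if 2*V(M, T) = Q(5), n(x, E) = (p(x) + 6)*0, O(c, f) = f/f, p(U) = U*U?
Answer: 9604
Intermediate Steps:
p(U) = U²
O(c, f) = 1
n(x, E) = 0 (n(x, E) = (x² + 6)*0 = (6 + x²)*0 = 0)
V(M, T) = 5/2 (V(M, T) = (½)*5 = 5/2)
m(B) = 0
(m(V(0, 1)) + 98)² = (0 + 98)² = 98² = 9604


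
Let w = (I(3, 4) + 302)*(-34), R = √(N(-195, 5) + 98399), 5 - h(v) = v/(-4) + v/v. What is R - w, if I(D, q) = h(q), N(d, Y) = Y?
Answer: 10438 + 2*√24601 ≈ 10752.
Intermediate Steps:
h(v) = 4 + v/4 (h(v) = 5 - (v/(-4) + v/v) = 5 - (v*(-¼) + 1) = 5 - (-v/4 + 1) = 5 - (1 - v/4) = 5 + (-1 + v/4) = 4 + v/4)
I(D, q) = 4 + q/4
R = 2*√24601 (R = √(5 + 98399) = √98404 = 2*√24601 ≈ 313.69)
w = -10438 (w = ((4 + (¼)*4) + 302)*(-34) = ((4 + 1) + 302)*(-34) = (5 + 302)*(-34) = 307*(-34) = -10438)
R - w = 2*√24601 - 1*(-10438) = 2*√24601 + 10438 = 10438 + 2*√24601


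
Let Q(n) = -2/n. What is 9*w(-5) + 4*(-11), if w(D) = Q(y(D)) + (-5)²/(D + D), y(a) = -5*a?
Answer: -3361/50 ≈ -67.220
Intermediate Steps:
w(D) = 129/(10*D) (w(D) = -2*(-1/(5*D)) + (-5)²/(D + D) = -(-2)/(5*D) + 25/((2*D)) = 2/(5*D) + 25*(1/(2*D)) = 2/(5*D) + 25/(2*D) = 129/(10*D))
9*w(-5) + 4*(-11) = 9*((129/10)/(-5)) + 4*(-11) = 9*((129/10)*(-⅕)) - 44 = 9*(-129/50) - 44 = -1161/50 - 44 = -3361/50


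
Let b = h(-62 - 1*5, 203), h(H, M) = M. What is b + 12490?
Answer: 12693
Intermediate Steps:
b = 203
b + 12490 = 203 + 12490 = 12693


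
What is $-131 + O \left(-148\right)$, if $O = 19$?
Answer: $-2943$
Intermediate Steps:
$-131 + O \left(-148\right) = -131 + 19 \left(-148\right) = -131 - 2812 = -2943$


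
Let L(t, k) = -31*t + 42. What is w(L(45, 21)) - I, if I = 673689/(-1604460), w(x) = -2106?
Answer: -1126106357/534820 ≈ -2105.6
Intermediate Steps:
L(t, k) = 42 - 31*t
I = -224563/534820 (I = 673689*(-1/1604460) = -224563/534820 ≈ -0.41989)
w(L(45, 21)) - I = -2106 - 1*(-224563/534820) = -2106 + 224563/534820 = -1126106357/534820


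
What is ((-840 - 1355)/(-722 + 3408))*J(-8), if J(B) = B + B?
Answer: 17560/1343 ≈ 13.075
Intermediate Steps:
J(B) = 2*B
((-840 - 1355)/(-722 + 3408))*J(-8) = ((-840 - 1355)/(-722 + 3408))*(2*(-8)) = -2195/2686*(-16) = 17560/1343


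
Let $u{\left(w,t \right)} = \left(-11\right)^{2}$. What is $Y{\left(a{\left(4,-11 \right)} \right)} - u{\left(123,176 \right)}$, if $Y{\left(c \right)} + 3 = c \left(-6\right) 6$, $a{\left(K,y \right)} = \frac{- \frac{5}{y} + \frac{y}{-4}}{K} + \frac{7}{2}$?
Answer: $- \frac{12269}{44} \approx -278.84$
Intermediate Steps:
$a{\left(K,y \right)} = \frac{7}{2} + \frac{- \frac{5}{y} - \frac{y}{4}}{K}$ ($a{\left(K,y \right)} = \frac{- \frac{5}{y} + y \left(- \frac{1}{4}\right)}{K} + 7 \cdot \frac{1}{2} = \frac{- \frac{5}{y} - \frac{y}{4}}{K} + \frac{7}{2} = \frac{7}{2} + \frac{- \frac{5}{y} - \frac{y}{4}}{K}$)
$u{\left(w,t \right)} = 121$
$Y{\left(c \right)} = -3 - 36 c$ ($Y{\left(c \right)} = -3 + c \left(-6\right) 6 = -3 + - 6 c 6 = -3 - 36 c$)
$Y{\left(a{\left(4,-11 \right)} \right)} - u{\left(123,176 \right)} = \left(-3 - 36 \left(\frac{7}{2} - \frac{5}{4 \left(-11\right)} - - \frac{11}{4 \cdot 4}\right)\right) - 121 = \left(-3 - 36 \left(\frac{7}{2} - \frac{5}{4} \left(- \frac{1}{11}\right) - \left(- \frac{11}{4}\right) \frac{1}{4}\right)\right) - 121 = \left(-3 - 36 \left(\frac{7}{2} + \frac{5}{44} + \frac{11}{16}\right)\right) - 121 = \left(-3 - \frac{6813}{44}\right) - 121 = - \frac{6945}{44} - 121 = - \frac{12269}{44}$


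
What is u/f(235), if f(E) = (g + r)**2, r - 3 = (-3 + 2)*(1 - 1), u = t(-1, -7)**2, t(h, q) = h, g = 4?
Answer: 1/49 ≈ 0.020408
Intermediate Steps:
u = 1 (u = (-1)**2 = 1)
r = 3 (r = 3 + (-3 + 2)*(1 - 1) = 3 - 1*0 = 3 + 0 = 3)
f(E) = 49 (f(E) = (4 + 3)**2 = 7**2 = 49)
u/f(235) = 1/49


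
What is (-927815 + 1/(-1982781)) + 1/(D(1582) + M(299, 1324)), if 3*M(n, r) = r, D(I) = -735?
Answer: -1620735138995939/1746830061 ≈ -9.2782e+5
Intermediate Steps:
M(n, r) = r/3
(-927815 + 1/(-1982781)) + 1/(D(1582) + M(299, 1324)) = (-927815 + 1/(-1982781)) + 1/(-735 + (1/3)*1324) = (-927815 - 1/1982781) + 1/(-735 + 1324/3) = -1839653953516/1982781 + 1/(-881/3) = -1839653953516/1982781 - 3/881 = -1620735138995939/1746830061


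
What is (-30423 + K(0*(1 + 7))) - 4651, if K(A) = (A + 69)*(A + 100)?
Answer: -28174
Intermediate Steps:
K(A) = (69 + A)*(100 + A)
(-30423 + K(0*(1 + 7))) - 4651 = (-30423 + (6900 + (0*(1 + 7))**2 + 169*(0*(1 + 7)))) - 4651 = (-30423 + (6900 + (0*8)**2 + 169*(0*8))) - 4651 = (-30423 + (6900 + 0**2 + 169*0)) - 4651 = (-30423 + (6900 + 0 + 0)) - 4651 = (-30423 + 6900) - 4651 = -23523 - 4651 = -28174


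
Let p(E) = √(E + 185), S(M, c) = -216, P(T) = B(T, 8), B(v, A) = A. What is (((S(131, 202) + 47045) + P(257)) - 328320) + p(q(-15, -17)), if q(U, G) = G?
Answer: -281483 + 2*√42 ≈ -2.8147e+5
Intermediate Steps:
P(T) = 8
p(E) = √(185 + E)
(((S(131, 202) + 47045) + P(257)) - 328320) + p(q(-15, -17)) = (((-216 + 47045) + 8) - 328320) + √(185 - 17) = ((46829 + 8) - 328320) + √168 = (46837 - 328320) + 2*√42 = -281483 + 2*√42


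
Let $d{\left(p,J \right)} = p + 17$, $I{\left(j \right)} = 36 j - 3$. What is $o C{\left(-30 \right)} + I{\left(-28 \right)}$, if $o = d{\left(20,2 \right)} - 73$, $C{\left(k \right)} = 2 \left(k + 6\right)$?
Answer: $717$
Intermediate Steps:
$I{\left(j \right)} = -3 + 36 j$
$C{\left(k \right)} = 12 + 2 k$ ($C{\left(k \right)} = 2 \left(6 + k\right) = 12 + 2 k$)
$d{\left(p,J \right)} = 17 + p$
$o = -36$ ($o = \left(17 + 20\right) - 73 = 37 - 73 = -36$)
$o C{\left(-30 \right)} + I{\left(-28 \right)} = - 36 \left(12 + 2 \left(-30\right)\right) + \left(-3 + 36 \left(-28\right)\right) = - 36 \left(12 - 60\right) - 1011 = \left(-36\right) \left(-48\right) - 1011 = 1728 - 1011 = 717$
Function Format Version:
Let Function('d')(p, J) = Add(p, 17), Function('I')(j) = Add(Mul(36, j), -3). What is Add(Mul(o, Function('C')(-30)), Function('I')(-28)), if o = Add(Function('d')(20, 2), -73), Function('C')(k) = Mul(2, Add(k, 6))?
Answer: 717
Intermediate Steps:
Function('I')(j) = Add(-3, Mul(36, j))
Function('C')(k) = Add(12, Mul(2, k)) (Function('C')(k) = Mul(2, Add(6, k)) = Add(12, Mul(2, k)))
Function('d')(p, J) = Add(17, p)
o = -36 (o = Add(Add(17, 20), -73) = Add(37, -73) = -36)
Add(Mul(o, Function('C')(-30)), Function('I')(-28)) = Add(Mul(-36, Add(12, Mul(2, -30))), Add(-3, Mul(36, -28))) = Add(Mul(-36, Add(12, -60)), Add(-3, -1008)) = Add(Mul(-36, -48), -1011) = Add(1728, -1011) = 717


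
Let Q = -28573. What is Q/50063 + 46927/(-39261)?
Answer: -3471110954/1965523443 ≈ -1.7660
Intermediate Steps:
Q/50063 + 46927/(-39261) = -28573/50063 + 46927/(-39261) = -28573*1/50063 + 46927*(-1/39261) = -28573/50063 - 46927/39261 = -3471110954/1965523443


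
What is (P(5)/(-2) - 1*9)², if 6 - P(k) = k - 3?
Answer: 121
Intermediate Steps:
P(k) = 9 - k (P(k) = 6 - (k - 3) = 6 - (-3 + k) = 6 + (3 - k) = 9 - k)
(P(5)/(-2) - 1*9)² = ((9 - 1*5)/(-2) - 1*9)² = ((9 - 5)*(-½) - 9)² = (4*(-½) - 9)² = (-2 - 9)² = (-11)² = 121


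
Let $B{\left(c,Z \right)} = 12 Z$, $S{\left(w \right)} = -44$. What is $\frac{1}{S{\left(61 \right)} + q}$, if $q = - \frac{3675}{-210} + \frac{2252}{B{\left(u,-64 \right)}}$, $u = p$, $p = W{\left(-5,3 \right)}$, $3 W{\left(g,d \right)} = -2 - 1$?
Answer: $- \frac{192}{5651} \approx -0.033976$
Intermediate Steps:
$W{\left(g,d \right)} = -1$ ($W{\left(g,d \right)} = \frac{-2 - 1}{3} = \frac{1}{3} \left(-3\right) = -1$)
$p = -1$
$u = -1$
$q = \frac{2797}{192}$ ($q = - \frac{3675}{-210} + \frac{2252}{12 \left(-64\right)} = \left(-3675\right) \left(- \frac{1}{210}\right) + \frac{2252}{-768} = \frac{35}{2} + 2252 \left(- \frac{1}{768}\right) = \frac{35}{2} - \frac{563}{192} = \frac{2797}{192} \approx 14.568$)
$\frac{1}{S{\left(61 \right)} + q} = \frac{1}{-44 + \frac{2797}{192}} = \frac{1}{- \frac{5651}{192}} = - \frac{192}{5651}$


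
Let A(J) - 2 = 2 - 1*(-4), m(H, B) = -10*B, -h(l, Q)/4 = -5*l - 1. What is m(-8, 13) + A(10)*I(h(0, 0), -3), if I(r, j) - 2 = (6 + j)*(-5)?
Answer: -234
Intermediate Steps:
h(l, Q) = 4 + 20*l (h(l, Q) = -4*(-5*l - 1) = -4*(-1 - 5*l) = 4 + 20*l)
A(J) = 8 (A(J) = 2 + (2 - 1*(-4)) = 2 + (2 + 4) = 2 + 6 = 8)
I(r, j) = -28 - 5*j (I(r, j) = 2 + (6 + j)*(-5) = 2 + (-30 - 5*j) = -28 - 5*j)
m(-8, 13) + A(10)*I(h(0, 0), -3) = -10*13 + 8*(-28 - 5*(-3)) = -130 + 8*(-28 + 15) = -130 + 8*(-13) = -130 - 104 = -234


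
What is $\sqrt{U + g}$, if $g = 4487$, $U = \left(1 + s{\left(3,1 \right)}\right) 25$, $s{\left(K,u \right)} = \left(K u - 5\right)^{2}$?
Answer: $2 \sqrt{1153} \approx 67.912$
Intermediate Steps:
$s{\left(K,u \right)} = \left(-5 + K u\right)^{2}$
$U = 125$ ($U = \left(1 + \left(-5 + 3 \cdot 1\right)^{2}\right) 25 = \left(1 + \left(-5 + 3\right)^{2}\right) 25 = \left(1 + \left(-2\right)^{2}\right) 25 = \left(1 + 4\right) 25 = 5 \cdot 25 = 125$)
$\sqrt{U + g} = \sqrt{125 + 4487} = \sqrt{4612} = 2 \sqrt{1153}$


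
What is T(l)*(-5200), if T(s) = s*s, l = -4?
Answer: -83200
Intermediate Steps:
T(s) = s**2
T(l)*(-5200) = (-4)**2*(-5200) = 16*(-5200) = -83200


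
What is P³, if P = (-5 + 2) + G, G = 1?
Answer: -8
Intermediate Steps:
P = -2 (P = (-5 + 2) + 1 = -3 + 1 = -2)
P³ = (-2)³ = -8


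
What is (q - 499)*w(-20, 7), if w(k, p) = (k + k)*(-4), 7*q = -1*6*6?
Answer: -564640/7 ≈ -80663.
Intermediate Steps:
q = -36/7 (q = (-1*6*6)/7 = (-6*6)/7 = (⅐)*(-36) = -36/7 ≈ -5.1429)
w(k, p) = -8*k (w(k, p) = (2*k)*(-4) = -8*k)
(q - 499)*w(-20, 7) = (-36/7 - 499)*(-8*(-20)) = -3529/7*160 = -564640/7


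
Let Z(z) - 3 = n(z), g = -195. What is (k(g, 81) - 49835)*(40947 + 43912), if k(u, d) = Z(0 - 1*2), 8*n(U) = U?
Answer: -16914859611/4 ≈ -4.2287e+9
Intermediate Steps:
n(U) = U/8
Z(z) = 3 + z/8
k(u, d) = 11/4 (k(u, d) = 3 + (0 - 1*2)/8 = 3 + (0 - 2)/8 = 3 + (⅛)*(-2) = 3 - ¼ = 11/4)
(k(g, 81) - 49835)*(40947 + 43912) = (11/4 - 49835)*(40947 + 43912) = -199329/4*84859 = -16914859611/4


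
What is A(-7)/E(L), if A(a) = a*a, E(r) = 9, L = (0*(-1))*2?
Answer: 49/9 ≈ 5.4444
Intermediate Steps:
L = 0 (L = 0*2 = 0)
A(a) = a²
A(-7)/E(L) = (-7)²/9 = 49*(⅑) = 49/9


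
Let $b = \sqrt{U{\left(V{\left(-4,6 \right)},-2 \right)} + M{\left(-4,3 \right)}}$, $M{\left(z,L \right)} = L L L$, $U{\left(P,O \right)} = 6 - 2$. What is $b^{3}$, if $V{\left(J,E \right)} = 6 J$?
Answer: $31 \sqrt{31} \approx 172.6$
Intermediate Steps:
$U{\left(P,O \right)} = 4$
$M{\left(z,L \right)} = L^{3}$ ($M{\left(z,L \right)} = L^{2} L = L^{3}$)
$b = \sqrt{31}$ ($b = \sqrt{4 + 3^{3}} = \sqrt{4 + 27} = \sqrt{31} \approx 5.5678$)
$b^{3} = \left(\sqrt{31}\right)^{3} = 31 \sqrt{31}$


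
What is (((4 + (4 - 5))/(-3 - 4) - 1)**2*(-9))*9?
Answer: -8100/49 ≈ -165.31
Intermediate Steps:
(((4 + (4 - 5))/(-3 - 4) - 1)**2*(-9))*9 = (((4 - 1)/(-7) - 1)**2*(-9))*9 = ((3*(-1/7) - 1)**2*(-9))*9 = ((-3/7 - 1)**2*(-9))*9 = ((-10/7)**2*(-9))*9 = ((100/49)*(-9))*9 = -900/49*9 = -8100/49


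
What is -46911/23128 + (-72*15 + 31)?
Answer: -24308183/23128 ≈ -1051.0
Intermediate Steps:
-46911/23128 + (-72*15 + 31) = -46911*1/23128 + (-1080 + 31) = -46911/23128 - 1049 = -24308183/23128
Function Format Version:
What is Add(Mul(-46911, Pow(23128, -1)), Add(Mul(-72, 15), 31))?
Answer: Rational(-24308183, 23128) ≈ -1051.0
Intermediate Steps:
Add(Mul(-46911, Pow(23128, -1)), Add(Mul(-72, 15), 31)) = Add(Mul(-46911, Rational(1, 23128)), Add(-1080, 31)) = Add(Rational(-46911, 23128), -1049) = Rational(-24308183, 23128)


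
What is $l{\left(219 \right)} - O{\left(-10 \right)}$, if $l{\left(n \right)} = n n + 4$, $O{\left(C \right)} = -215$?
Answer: $48180$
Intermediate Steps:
$l{\left(n \right)} = 4 + n^{2}$ ($l{\left(n \right)} = n^{2} + 4 = 4 + n^{2}$)
$l{\left(219 \right)} - O{\left(-10 \right)} = \left(4 + 219^{2}\right) - -215 = \left(4 + 47961\right) + 215 = 47965 + 215 = 48180$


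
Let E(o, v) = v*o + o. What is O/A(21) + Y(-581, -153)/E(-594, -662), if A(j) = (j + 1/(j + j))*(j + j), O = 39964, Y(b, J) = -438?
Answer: 2615139737/57782637 ≈ 45.258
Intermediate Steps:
E(o, v) = o + o*v (E(o, v) = o*v + o = o + o*v)
A(j) = 2*j*(j + 1/(2*j)) (A(j) = (j + 1/(2*j))*(2*j) = 2*j*(j + 1/(2*j)))
O/A(21) + Y(-581, -153)/E(-594, -662) = 39964/(1 + 2*21**2) - 438*(-1/(594*(1 - 662))) = 39964/(1 + 2*441) - 438/((-594*(-661))) = 39964/(1 + 882) - 438/392634 = 39964/883 - 438*1/392634 = 39964*(1/883) - 73/65439 = 39964/883 - 73/65439 = 2615139737/57782637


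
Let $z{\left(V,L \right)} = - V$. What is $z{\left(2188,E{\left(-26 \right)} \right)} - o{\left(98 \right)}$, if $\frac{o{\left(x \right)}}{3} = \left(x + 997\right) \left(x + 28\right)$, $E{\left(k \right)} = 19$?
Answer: $-416098$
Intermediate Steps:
$o{\left(x \right)} = 3 \left(28 + x\right) \left(997 + x\right)$ ($o{\left(x \right)} = 3 \left(x + 997\right) \left(x + 28\right) = 3 \left(997 + x\right) \left(28 + x\right) = 3 \left(28 + x\right) \left(997 + x\right)$)
$z{\left(2188,E{\left(-26 \right)} \right)} - o{\left(98 \right)} = \left(-1\right) 2188 - \left(83748 + 3 \cdot 98^{2} + 3075 \cdot 98\right) = -2188 - \left(83748 + 3 \cdot 9604 + 301350\right) = -2188 - \left(83748 + 28812 + 301350\right) = -2188 - 413910 = -416098$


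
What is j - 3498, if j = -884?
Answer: -4382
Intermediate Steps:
j - 3498 = -884 - 3498 = -4382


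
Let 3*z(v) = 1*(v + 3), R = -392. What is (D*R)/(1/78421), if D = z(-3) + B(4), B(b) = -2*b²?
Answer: 983713024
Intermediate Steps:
z(v) = 1 + v/3 (z(v) = (1*(v + 3))/3 = (1*(3 + v))/3 = (3 + v)/3 = 1 + v/3)
D = -32 (D = (1 + (⅓)*(-3)) - 2*4² = (1 - 1) - 2*16 = 0 - 32 = -32)
(D*R)/(1/78421) = (-32*(-392))/(1/78421) = 12544/(1/78421) = 12544*78421 = 983713024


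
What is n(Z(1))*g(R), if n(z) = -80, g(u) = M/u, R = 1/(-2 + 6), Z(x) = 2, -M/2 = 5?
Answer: 3200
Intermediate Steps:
M = -10 (M = -2*5 = -10)
R = ¼ (R = 1/4 = ¼ ≈ 0.25000)
g(u) = -10/u
n(Z(1))*g(R) = -(-800)/¼ = -(-800)*4 = -80*(-40) = 3200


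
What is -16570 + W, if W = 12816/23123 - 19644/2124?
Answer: -67852799389/4092771 ≈ -16579.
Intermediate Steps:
W = -35583919/4092771 (W = 12816*(1/23123) - 19644*1/2124 = 12816/23123 - 1637/177 = -35583919/4092771 ≈ -8.6943)
-16570 + W = -16570 - 35583919/4092771 = -67852799389/4092771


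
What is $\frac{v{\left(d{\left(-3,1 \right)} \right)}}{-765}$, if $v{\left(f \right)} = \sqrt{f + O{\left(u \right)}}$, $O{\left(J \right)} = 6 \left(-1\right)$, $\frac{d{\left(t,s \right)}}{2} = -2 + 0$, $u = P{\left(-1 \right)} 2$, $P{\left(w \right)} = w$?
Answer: $- \frac{i \sqrt{10}}{765} \approx - 0.0041337 i$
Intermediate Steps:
$u = -2$ ($u = \left(-1\right) 2 = -2$)
$d{\left(t,s \right)} = -4$ ($d{\left(t,s \right)} = 2 \left(-2 + 0\right) = 2 \left(-2\right) = -4$)
$O{\left(J \right)} = -6$
$v{\left(f \right)} = \sqrt{-6 + f}$ ($v{\left(f \right)} = \sqrt{f - 6} = \sqrt{-6 + f}$)
$\frac{v{\left(d{\left(-3,1 \right)} \right)}}{-765} = \frac{\sqrt{-6 - 4}}{-765} = \sqrt{-10} \left(- \frac{1}{765}\right) = i \sqrt{10} \left(- \frac{1}{765}\right) = - \frac{i \sqrt{10}}{765}$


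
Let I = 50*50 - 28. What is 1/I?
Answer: 1/2472 ≈ 0.00040453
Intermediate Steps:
I = 2472 (I = 2500 - 28 = 2472)
1/I = 1/2472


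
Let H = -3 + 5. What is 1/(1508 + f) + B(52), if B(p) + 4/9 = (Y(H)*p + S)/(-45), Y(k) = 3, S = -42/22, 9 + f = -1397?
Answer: -12989/3366 ≈ -3.8589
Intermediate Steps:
f = -1406 (f = -9 - 1397 = -1406)
S = -21/11 (S = -42*1/22 = -21/11 ≈ -1.9091)
H = 2
B(p) = -199/495 - p/15 (B(p) = -4/9 + (3*p - 21/11)/(-45) = -4/9 + (-21/11 + 3*p)*(-1/45) = -4/9 + (7/165 - p/15) = -199/495 - p/15)
1/(1508 + f) + B(52) = 1/(1508 - 1406) + (-199/495 - 1/15*52) = 1/102 + (-199/495 - 52/15) = 1/102 - 383/99 = -12989/3366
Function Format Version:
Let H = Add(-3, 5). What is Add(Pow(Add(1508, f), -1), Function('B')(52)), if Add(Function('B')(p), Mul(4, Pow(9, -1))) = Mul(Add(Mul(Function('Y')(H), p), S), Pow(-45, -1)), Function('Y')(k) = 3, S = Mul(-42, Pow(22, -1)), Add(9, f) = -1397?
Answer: Rational(-12989, 3366) ≈ -3.8589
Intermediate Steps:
f = -1406 (f = Add(-9, -1397) = -1406)
S = Rational(-21, 11) (S = Mul(-42, Rational(1, 22)) = Rational(-21, 11) ≈ -1.9091)
H = 2
Function('B')(p) = Add(Rational(-199, 495), Mul(Rational(-1, 15), p)) (Function('B')(p) = Add(Rational(-4, 9), Mul(Add(Mul(3, p), Rational(-21, 11)), Pow(-45, -1))) = Add(Rational(-4, 9), Mul(Add(Rational(-21, 11), Mul(3, p)), Rational(-1, 45))) = Add(Rational(-4, 9), Add(Rational(7, 165), Mul(Rational(-1, 15), p))) = Add(Rational(-199, 495), Mul(Rational(-1, 15), p)))
Add(Pow(Add(1508, f), -1), Function('B')(52)) = Add(Pow(Add(1508, -1406), -1), Add(Rational(-199, 495), Mul(Rational(-1, 15), 52))) = Add(Pow(102, -1), Add(Rational(-199, 495), Rational(-52, 15))) = Add(Rational(1, 102), Rational(-383, 99)) = Rational(-12989, 3366)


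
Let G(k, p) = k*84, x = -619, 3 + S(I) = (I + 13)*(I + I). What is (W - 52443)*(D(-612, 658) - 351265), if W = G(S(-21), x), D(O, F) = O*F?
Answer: 18450179631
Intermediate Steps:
D(O, F) = F*O
S(I) = -3 + 2*I*(13 + I) (S(I) = -3 + (I + 13)*(I + I) = -3 + (13 + I)*(2*I) = -3 + 2*I*(13 + I))
G(k, p) = 84*k
W = 27972 (W = 84*(-3 + 2*(-21)**2 + 26*(-21)) = 84*(-3 + 2*441 - 546) = 84*(-3 + 882 - 546) = 84*333 = 27972)
(W - 52443)*(D(-612, 658) - 351265) = (27972 - 52443)*(658*(-612) - 351265) = -24471*(-402696 - 351265) = -24471*(-753961) = 18450179631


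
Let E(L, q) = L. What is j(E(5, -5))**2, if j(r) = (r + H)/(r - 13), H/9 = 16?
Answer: 22201/64 ≈ 346.89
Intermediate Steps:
H = 144 (H = 9*16 = 144)
j(r) = (144 + r)/(-13 + r) (j(r) = (r + 144)/(r - 13) = (144 + r)/(-13 + r))
j(E(5, -5))**2 = ((144 + 5)/(-13 + 5))**2 = (149/(-8))**2 = (-1/8*149)**2 = (-149/8)**2 = 22201/64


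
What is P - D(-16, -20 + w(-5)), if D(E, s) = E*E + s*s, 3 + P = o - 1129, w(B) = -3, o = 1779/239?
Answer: -456384/239 ≈ -1909.6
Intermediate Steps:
o = 1779/239 (o = 1779*(1/239) = 1779/239 ≈ 7.4435)
P = -268769/239 (P = -3 + (1779/239 - 1129) = -3 - 268052/239 = -268769/239 ≈ -1124.6)
D(E, s) = E² + s²
P - D(-16, -20 + w(-5)) = -268769/239 - ((-16)² + (-20 - 3)²) = -268769/239 - (256 + (-23)²) = -268769/239 - (256 + 529) = -268769/239 - 1*785 = -268769/239 - 785 = -456384/239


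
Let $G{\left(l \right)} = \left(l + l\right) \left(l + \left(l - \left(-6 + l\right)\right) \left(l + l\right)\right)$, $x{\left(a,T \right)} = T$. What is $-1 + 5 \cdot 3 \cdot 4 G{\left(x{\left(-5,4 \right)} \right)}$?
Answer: $24959$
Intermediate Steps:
$G{\left(l \right)} = 26 l^{2}$ ($G{\left(l \right)} = 2 l \left(l + 6 \cdot 2 l\right) = 2 l \left(l + 12 l\right) = 2 l 13 l = 26 l^{2}$)
$-1 + 5 \cdot 3 \cdot 4 G{\left(x{\left(-5,4 \right)} \right)} = -1 + 5 \cdot 3 \cdot 4 \cdot 26 \cdot 4^{2} = -1 + 15 \cdot 4 \cdot 26 \cdot 16 = -1 + 60 \cdot 416 = -1 + 24960 = 24959$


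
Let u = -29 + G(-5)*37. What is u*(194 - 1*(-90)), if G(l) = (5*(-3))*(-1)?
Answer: 149384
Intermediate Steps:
G(l) = 15 (G(l) = -15*(-1) = 15)
u = 526 (u = -29 + 15*37 = -29 + 555 = 526)
u*(194 - 1*(-90)) = 526*(194 - 1*(-90)) = 526*(194 + 90) = 526*284 = 149384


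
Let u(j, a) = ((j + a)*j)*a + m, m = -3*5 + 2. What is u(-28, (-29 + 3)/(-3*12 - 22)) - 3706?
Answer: -2836843/841 ≈ -3373.2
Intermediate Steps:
m = -13 (m = -15 + 2 = -13)
u(j, a) = -13 + a*j*(a + j) (u(j, a) = ((j + a)*j)*a - 13 = ((a + j)*j)*a - 13 = (j*(a + j))*a - 13 = a*j*(a + j) - 13 = -13 + a*j*(a + j))
u(-28, (-29 + 3)/(-3*12 - 22)) - 3706 = (-13 + ((-29 + 3)/(-3*12 - 22))*(-28)² - 28*(-29 + 3)²/(-3*12 - 22)²) - 3706 = (-13 - 26/(-36 - 22)*784 - 28*676/(-36 - 22)²) - 3706 = (-13 - 26/(-58)*784 - 28*(-26/(-58))²) - 3706 = (-13 - 26*(-1/58)*784 - 28*(-26*(-1/58))²) - 3706 = (-13 + (13/29)*784 - 28*(13/29)²) - 3706 = (-13 + 10192/29 - 28*169/841) - 3706 = (-13 + 10192/29 - 4732/841) - 3706 = 279903/841 - 3706 = -2836843/841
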